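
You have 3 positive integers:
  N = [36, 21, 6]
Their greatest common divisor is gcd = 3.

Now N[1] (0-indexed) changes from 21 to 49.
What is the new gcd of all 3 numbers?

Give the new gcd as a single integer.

Numbers: [36, 21, 6], gcd = 3
Change: index 1, 21 -> 49
gcd of the OTHER numbers (without index 1): gcd([36, 6]) = 6
New gcd = gcd(g_others, new_val) = gcd(6, 49) = 1

Answer: 1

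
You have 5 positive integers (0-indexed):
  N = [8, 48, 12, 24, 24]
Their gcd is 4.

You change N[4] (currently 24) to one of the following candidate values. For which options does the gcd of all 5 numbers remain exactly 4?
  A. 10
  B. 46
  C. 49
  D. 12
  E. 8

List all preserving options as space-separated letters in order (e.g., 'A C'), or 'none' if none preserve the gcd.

Answer: D E

Derivation:
Old gcd = 4; gcd of others (without N[4]) = 4
New gcd for candidate v: gcd(4, v). Preserves old gcd iff gcd(4, v) = 4.
  Option A: v=10, gcd(4,10)=2 -> changes
  Option B: v=46, gcd(4,46)=2 -> changes
  Option C: v=49, gcd(4,49)=1 -> changes
  Option D: v=12, gcd(4,12)=4 -> preserves
  Option E: v=8, gcd(4,8)=4 -> preserves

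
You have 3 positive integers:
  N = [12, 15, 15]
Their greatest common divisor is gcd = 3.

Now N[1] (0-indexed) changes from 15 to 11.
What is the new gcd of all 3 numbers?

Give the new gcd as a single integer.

Numbers: [12, 15, 15], gcd = 3
Change: index 1, 15 -> 11
gcd of the OTHER numbers (without index 1): gcd([12, 15]) = 3
New gcd = gcd(g_others, new_val) = gcd(3, 11) = 1

Answer: 1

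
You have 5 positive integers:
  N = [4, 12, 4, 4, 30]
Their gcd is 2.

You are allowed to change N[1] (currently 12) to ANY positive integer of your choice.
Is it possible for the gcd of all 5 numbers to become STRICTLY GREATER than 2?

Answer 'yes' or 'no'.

Answer: no

Derivation:
Current gcd = 2
gcd of all OTHER numbers (without N[1]=12): gcd([4, 4, 4, 30]) = 2
The new gcd after any change is gcd(2, new_value).
This can be at most 2.
Since 2 = old gcd 2, the gcd can only stay the same or decrease.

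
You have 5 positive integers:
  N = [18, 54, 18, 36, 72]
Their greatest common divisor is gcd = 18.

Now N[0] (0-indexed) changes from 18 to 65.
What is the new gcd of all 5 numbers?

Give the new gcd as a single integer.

Answer: 1

Derivation:
Numbers: [18, 54, 18, 36, 72], gcd = 18
Change: index 0, 18 -> 65
gcd of the OTHER numbers (without index 0): gcd([54, 18, 36, 72]) = 18
New gcd = gcd(g_others, new_val) = gcd(18, 65) = 1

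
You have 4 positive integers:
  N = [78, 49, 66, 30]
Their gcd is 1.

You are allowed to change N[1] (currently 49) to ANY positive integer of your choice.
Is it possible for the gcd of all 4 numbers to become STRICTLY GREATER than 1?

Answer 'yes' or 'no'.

Answer: yes

Derivation:
Current gcd = 1
gcd of all OTHER numbers (without N[1]=49): gcd([78, 66, 30]) = 6
The new gcd after any change is gcd(6, new_value).
This can be at most 6.
Since 6 > old gcd 1, the gcd CAN increase (e.g., set N[1] = 6).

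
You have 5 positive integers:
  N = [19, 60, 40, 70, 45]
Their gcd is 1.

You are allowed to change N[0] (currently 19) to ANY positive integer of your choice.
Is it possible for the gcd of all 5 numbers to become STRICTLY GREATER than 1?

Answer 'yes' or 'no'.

Current gcd = 1
gcd of all OTHER numbers (without N[0]=19): gcd([60, 40, 70, 45]) = 5
The new gcd after any change is gcd(5, new_value).
This can be at most 5.
Since 5 > old gcd 1, the gcd CAN increase (e.g., set N[0] = 5).

Answer: yes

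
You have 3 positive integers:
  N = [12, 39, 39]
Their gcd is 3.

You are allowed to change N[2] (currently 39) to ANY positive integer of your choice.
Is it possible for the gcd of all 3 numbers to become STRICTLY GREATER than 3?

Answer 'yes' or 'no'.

Current gcd = 3
gcd of all OTHER numbers (without N[2]=39): gcd([12, 39]) = 3
The new gcd after any change is gcd(3, new_value).
This can be at most 3.
Since 3 = old gcd 3, the gcd can only stay the same or decrease.

Answer: no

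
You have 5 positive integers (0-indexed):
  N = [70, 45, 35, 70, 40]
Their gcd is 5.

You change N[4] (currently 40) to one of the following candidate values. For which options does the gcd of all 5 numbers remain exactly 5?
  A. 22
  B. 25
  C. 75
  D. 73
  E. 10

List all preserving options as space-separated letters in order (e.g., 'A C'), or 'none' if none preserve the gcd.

Answer: B C E

Derivation:
Old gcd = 5; gcd of others (without N[4]) = 5
New gcd for candidate v: gcd(5, v). Preserves old gcd iff gcd(5, v) = 5.
  Option A: v=22, gcd(5,22)=1 -> changes
  Option B: v=25, gcd(5,25)=5 -> preserves
  Option C: v=75, gcd(5,75)=5 -> preserves
  Option D: v=73, gcd(5,73)=1 -> changes
  Option E: v=10, gcd(5,10)=5 -> preserves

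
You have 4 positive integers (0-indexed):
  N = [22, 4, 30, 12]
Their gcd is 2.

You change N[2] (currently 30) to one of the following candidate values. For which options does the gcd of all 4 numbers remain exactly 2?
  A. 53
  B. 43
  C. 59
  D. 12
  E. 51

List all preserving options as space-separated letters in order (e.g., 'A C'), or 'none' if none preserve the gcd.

Answer: D

Derivation:
Old gcd = 2; gcd of others (without N[2]) = 2
New gcd for candidate v: gcd(2, v). Preserves old gcd iff gcd(2, v) = 2.
  Option A: v=53, gcd(2,53)=1 -> changes
  Option B: v=43, gcd(2,43)=1 -> changes
  Option C: v=59, gcd(2,59)=1 -> changes
  Option D: v=12, gcd(2,12)=2 -> preserves
  Option E: v=51, gcd(2,51)=1 -> changes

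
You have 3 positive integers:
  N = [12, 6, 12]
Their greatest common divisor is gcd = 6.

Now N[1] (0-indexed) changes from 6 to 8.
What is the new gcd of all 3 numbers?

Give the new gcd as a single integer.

Numbers: [12, 6, 12], gcd = 6
Change: index 1, 6 -> 8
gcd of the OTHER numbers (without index 1): gcd([12, 12]) = 12
New gcd = gcd(g_others, new_val) = gcd(12, 8) = 4

Answer: 4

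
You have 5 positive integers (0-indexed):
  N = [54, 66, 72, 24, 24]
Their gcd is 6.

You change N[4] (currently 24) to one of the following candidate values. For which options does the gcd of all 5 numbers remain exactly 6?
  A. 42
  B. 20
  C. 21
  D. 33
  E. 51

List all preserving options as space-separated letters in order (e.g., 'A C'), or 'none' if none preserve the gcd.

Old gcd = 6; gcd of others (without N[4]) = 6
New gcd for candidate v: gcd(6, v). Preserves old gcd iff gcd(6, v) = 6.
  Option A: v=42, gcd(6,42)=6 -> preserves
  Option B: v=20, gcd(6,20)=2 -> changes
  Option C: v=21, gcd(6,21)=3 -> changes
  Option D: v=33, gcd(6,33)=3 -> changes
  Option E: v=51, gcd(6,51)=3 -> changes

Answer: A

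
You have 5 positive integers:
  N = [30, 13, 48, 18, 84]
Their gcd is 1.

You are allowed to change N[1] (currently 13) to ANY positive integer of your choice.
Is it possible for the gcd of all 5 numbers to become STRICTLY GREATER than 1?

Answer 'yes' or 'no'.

Current gcd = 1
gcd of all OTHER numbers (without N[1]=13): gcd([30, 48, 18, 84]) = 6
The new gcd after any change is gcd(6, new_value).
This can be at most 6.
Since 6 > old gcd 1, the gcd CAN increase (e.g., set N[1] = 6).

Answer: yes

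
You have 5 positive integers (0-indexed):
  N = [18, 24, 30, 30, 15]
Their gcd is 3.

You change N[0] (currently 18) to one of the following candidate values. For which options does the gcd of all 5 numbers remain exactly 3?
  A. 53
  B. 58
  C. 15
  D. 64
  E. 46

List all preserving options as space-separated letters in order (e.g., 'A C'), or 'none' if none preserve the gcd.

Answer: C

Derivation:
Old gcd = 3; gcd of others (without N[0]) = 3
New gcd for candidate v: gcd(3, v). Preserves old gcd iff gcd(3, v) = 3.
  Option A: v=53, gcd(3,53)=1 -> changes
  Option B: v=58, gcd(3,58)=1 -> changes
  Option C: v=15, gcd(3,15)=3 -> preserves
  Option D: v=64, gcd(3,64)=1 -> changes
  Option E: v=46, gcd(3,46)=1 -> changes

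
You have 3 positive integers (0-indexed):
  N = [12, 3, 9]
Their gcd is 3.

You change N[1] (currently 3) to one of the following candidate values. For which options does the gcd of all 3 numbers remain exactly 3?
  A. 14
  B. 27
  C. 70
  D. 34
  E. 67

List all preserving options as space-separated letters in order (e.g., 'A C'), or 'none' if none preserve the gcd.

Old gcd = 3; gcd of others (without N[1]) = 3
New gcd for candidate v: gcd(3, v). Preserves old gcd iff gcd(3, v) = 3.
  Option A: v=14, gcd(3,14)=1 -> changes
  Option B: v=27, gcd(3,27)=3 -> preserves
  Option C: v=70, gcd(3,70)=1 -> changes
  Option D: v=34, gcd(3,34)=1 -> changes
  Option E: v=67, gcd(3,67)=1 -> changes

Answer: B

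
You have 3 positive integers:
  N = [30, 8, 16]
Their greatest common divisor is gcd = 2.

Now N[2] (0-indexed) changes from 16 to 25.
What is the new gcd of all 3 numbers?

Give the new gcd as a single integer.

Numbers: [30, 8, 16], gcd = 2
Change: index 2, 16 -> 25
gcd of the OTHER numbers (without index 2): gcd([30, 8]) = 2
New gcd = gcd(g_others, new_val) = gcd(2, 25) = 1

Answer: 1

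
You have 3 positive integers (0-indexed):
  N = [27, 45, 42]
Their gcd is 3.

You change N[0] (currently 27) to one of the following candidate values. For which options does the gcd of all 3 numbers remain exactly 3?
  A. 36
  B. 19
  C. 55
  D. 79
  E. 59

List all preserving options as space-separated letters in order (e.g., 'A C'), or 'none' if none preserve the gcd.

Answer: A

Derivation:
Old gcd = 3; gcd of others (without N[0]) = 3
New gcd for candidate v: gcd(3, v). Preserves old gcd iff gcd(3, v) = 3.
  Option A: v=36, gcd(3,36)=3 -> preserves
  Option B: v=19, gcd(3,19)=1 -> changes
  Option C: v=55, gcd(3,55)=1 -> changes
  Option D: v=79, gcd(3,79)=1 -> changes
  Option E: v=59, gcd(3,59)=1 -> changes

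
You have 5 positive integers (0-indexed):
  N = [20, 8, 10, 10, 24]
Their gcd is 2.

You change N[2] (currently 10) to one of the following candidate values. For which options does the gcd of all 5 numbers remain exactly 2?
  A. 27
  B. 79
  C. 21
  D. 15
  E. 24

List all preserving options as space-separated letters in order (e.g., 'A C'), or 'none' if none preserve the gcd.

Old gcd = 2; gcd of others (without N[2]) = 2
New gcd for candidate v: gcd(2, v). Preserves old gcd iff gcd(2, v) = 2.
  Option A: v=27, gcd(2,27)=1 -> changes
  Option B: v=79, gcd(2,79)=1 -> changes
  Option C: v=21, gcd(2,21)=1 -> changes
  Option D: v=15, gcd(2,15)=1 -> changes
  Option E: v=24, gcd(2,24)=2 -> preserves

Answer: E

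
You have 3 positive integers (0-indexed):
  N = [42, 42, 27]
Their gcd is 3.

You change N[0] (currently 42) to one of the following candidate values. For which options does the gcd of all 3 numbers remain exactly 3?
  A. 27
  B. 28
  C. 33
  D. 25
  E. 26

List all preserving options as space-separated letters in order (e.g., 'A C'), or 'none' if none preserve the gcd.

Old gcd = 3; gcd of others (without N[0]) = 3
New gcd for candidate v: gcd(3, v). Preserves old gcd iff gcd(3, v) = 3.
  Option A: v=27, gcd(3,27)=3 -> preserves
  Option B: v=28, gcd(3,28)=1 -> changes
  Option C: v=33, gcd(3,33)=3 -> preserves
  Option D: v=25, gcd(3,25)=1 -> changes
  Option E: v=26, gcd(3,26)=1 -> changes

Answer: A C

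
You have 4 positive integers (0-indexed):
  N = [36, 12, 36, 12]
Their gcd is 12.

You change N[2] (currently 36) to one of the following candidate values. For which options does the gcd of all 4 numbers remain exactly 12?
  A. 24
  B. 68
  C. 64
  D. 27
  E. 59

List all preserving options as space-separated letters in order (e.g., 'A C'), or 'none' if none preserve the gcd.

Answer: A

Derivation:
Old gcd = 12; gcd of others (without N[2]) = 12
New gcd for candidate v: gcd(12, v). Preserves old gcd iff gcd(12, v) = 12.
  Option A: v=24, gcd(12,24)=12 -> preserves
  Option B: v=68, gcd(12,68)=4 -> changes
  Option C: v=64, gcd(12,64)=4 -> changes
  Option D: v=27, gcd(12,27)=3 -> changes
  Option E: v=59, gcd(12,59)=1 -> changes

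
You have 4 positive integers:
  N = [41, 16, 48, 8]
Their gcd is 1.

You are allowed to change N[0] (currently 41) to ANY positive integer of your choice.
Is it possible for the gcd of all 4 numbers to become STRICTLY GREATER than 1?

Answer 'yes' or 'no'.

Answer: yes

Derivation:
Current gcd = 1
gcd of all OTHER numbers (without N[0]=41): gcd([16, 48, 8]) = 8
The new gcd after any change is gcd(8, new_value).
This can be at most 8.
Since 8 > old gcd 1, the gcd CAN increase (e.g., set N[0] = 8).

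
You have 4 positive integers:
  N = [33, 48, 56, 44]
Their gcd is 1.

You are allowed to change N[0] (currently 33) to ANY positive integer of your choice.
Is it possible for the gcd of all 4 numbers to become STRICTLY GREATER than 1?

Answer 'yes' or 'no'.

Current gcd = 1
gcd of all OTHER numbers (without N[0]=33): gcd([48, 56, 44]) = 4
The new gcd after any change is gcd(4, new_value).
This can be at most 4.
Since 4 > old gcd 1, the gcd CAN increase (e.g., set N[0] = 4).

Answer: yes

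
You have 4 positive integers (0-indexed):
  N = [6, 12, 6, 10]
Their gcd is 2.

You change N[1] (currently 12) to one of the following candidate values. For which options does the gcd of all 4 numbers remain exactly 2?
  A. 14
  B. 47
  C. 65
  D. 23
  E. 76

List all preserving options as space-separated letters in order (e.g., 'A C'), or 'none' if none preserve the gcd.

Answer: A E

Derivation:
Old gcd = 2; gcd of others (without N[1]) = 2
New gcd for candidate v: gcd(2, v). Preserves old gcd iff gcd(2, v) = 2.
  Option A: v=14, gcd(2,14)=2 -> preserves
  Option B: v=47, gcd(2,47)=1 -> changes
  Option C: v=65, gcd(2,65)=1 -> changes
  Option D: v=23, gcd(2,23)=1 -> changes
  Option E: v=76, gcd(2,76)=2 -> preserves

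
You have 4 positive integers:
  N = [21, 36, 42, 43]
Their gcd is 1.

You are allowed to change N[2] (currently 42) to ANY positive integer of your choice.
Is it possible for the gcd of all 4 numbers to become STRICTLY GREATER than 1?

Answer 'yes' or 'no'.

Answer: no

Derivation:
Current gcd = 1
gcd of all OTHER numbers (without N[2]=42): gcd([21, 36, 43]) = 1
The new gcd after any change is gcd(1, new_value).
This can be at most 1.
Since 1 = old gcd 1, the gcd can only stay the same or decrease.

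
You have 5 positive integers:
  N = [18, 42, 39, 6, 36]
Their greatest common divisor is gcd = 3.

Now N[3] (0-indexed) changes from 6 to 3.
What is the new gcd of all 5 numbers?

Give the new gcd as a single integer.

Answer: 3

Derivation:
Numbers: [18, 42, 39, 6, 36], gcd = 3
Change: index 3, 6 -> 3
gcd of the OTHER numbers (without index 3): gcd([18, 42, 39, 36]) = 3
New gcd = gcd(g_others, new_val) = gcd(3, 3) = 3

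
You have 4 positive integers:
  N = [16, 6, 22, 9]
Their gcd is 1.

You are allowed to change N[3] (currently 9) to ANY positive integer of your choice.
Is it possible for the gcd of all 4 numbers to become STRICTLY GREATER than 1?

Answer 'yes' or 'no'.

Answer: yes

Derivation:
Current gcd = 1
gcd of all OTHER numbers (without N[3]=9): gcd([16, 6, 22]) = 2
The new gcd after any change is gcd(2, new_value).
This can be at most 2.
Since 2 > old gcd 1, the gcd CAN increase (e.g., set N[3] = 2).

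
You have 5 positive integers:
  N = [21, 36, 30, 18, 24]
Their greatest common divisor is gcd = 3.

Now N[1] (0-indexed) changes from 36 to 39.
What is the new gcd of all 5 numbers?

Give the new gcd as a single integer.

Answer: 3

Derivation:
Numbers: [21, 36, 30, 18, 24], gcd = 3
Change: index 1, 36 -> 39
gcd of the OTHER numbers (without index 1): gcd([21, 30, 18, 24]) = 3
New gcd = gcd(g_others, new_val) = gcd(3, 39) = 3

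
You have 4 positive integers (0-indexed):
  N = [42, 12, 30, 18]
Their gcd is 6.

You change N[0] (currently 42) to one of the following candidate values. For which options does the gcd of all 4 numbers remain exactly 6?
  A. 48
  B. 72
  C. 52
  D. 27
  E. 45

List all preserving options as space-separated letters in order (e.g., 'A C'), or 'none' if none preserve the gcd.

Answer: A B

Derivation:
Old gcd = 6; gcd of others (without N[0]) = 6
New gcd for candidate v: gcd(6, v). Preserves old gcd iff gcd(6, v) = 6.
  Option A: v=48, gcd(6,48)=6 -> preserves
  Option B: v=72, gcd(6,72)=6 -> preserves
  Option C: v=52, gcd(6,52)=2 -> changes
  Option D: v=27, gcd(6,27)=3 -> changes
  Option E: v=45, gcd(6,45)=3 -> changes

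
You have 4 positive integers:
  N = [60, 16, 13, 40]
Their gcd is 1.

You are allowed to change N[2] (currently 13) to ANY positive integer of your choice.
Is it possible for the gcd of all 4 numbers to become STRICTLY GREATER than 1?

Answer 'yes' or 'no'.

Answer: yes

Derivation:
Current gcd = 1
gcd of all OTHER numbers (without N[2]=13): gcd([60, 16, 40]) = 4
The new gcd after any change is gcd(4, new_value).
This can be at most 4.
Since 4 > old gcd 1, the gcd CAN increase (e.g., set N[2] = 4).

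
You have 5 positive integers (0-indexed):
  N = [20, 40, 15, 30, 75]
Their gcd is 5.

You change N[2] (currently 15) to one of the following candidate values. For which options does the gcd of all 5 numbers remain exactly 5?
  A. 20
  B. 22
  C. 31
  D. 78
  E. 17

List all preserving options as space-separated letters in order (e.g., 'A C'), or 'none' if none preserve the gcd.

Old gcd = 5; gcd of others (without N[2]) = 5
New gcd for candidate v: gcd(5, v). Preserves old gcd iff gcd(5, v) = 5.
  Option A: v=20, gcd(5,20)=5 -> preserves
  Option B: v=22, gcd(5,22)=1 -> changes
  Option C: v=31, gcd(5,31)=1 -> changes
  Option D: v=78, gcd(5,78)=1 -> changes
  Option E: v=17, gcd(5,17)=1 -> changes

Answer: A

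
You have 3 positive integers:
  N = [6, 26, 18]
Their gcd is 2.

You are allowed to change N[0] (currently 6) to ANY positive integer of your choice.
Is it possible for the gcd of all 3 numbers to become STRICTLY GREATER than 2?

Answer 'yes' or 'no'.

Current gcd = 2
gcd of all OTHER numbers (without N[0]=6): gcd([26, 18]) = 2
The new gcd after any change is gcd(2, new_value).
This can be at most 2.
Since 2 = old gcd 2, the gcd can only stay the same or decrease.

Answer: no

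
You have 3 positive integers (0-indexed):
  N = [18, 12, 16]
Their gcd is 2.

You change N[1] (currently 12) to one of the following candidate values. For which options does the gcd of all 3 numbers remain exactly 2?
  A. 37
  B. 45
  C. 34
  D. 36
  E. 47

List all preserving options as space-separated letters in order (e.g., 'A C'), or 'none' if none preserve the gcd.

Answer: C D

Derivation:
Old gcd = 2; gcd of others (without N[1]) = 2
New gcd for candidate v: gcd(2, v). Preserves old gcd iff gcd(2, v) = 2.
  Option A: v=37, gcd(2,37)=1 -> changes
  Option B: v=45, gcd(2,45)=1 -> changes
  Option C: v=34, gcd(2,34)=2 -> preserves
  Option D: v=36, gcd(2,36)=2 -> preserves
  Option E: v=47, gcd(2,47)=1 -> changes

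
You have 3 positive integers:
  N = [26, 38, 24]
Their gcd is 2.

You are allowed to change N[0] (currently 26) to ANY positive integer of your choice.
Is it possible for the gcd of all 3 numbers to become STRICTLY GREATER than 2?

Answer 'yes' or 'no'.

Current gcd = 2
gcd of all OTHER numbers (without N[0]=26): gcd([38, 24]) = 2
The new gcd after any change is gcd(2, new_value).
This can be at most 2.
Since 2 = old gcd 2, the gcd can only stay the same or decrease.

Answer: no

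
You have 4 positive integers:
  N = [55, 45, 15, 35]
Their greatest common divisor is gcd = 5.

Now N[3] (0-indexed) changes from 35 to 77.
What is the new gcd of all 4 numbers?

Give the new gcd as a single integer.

Numbers: [55, 45, 15, 35], gcd = 5
Change: index 3, 35 -> 77
gcd of the OTHER numbers (without index 3): gcd([55, 45, 15]) = 5
New gcd = gcd(g_others, new_val) = gcd(5, 77) = 1

Answer: 1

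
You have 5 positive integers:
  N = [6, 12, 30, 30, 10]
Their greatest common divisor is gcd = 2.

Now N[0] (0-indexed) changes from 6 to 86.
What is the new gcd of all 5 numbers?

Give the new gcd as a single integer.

Numbers: [6, 12, 30, 30, 10], gcd = 2
Change: index 0, 6 -> 86
gcd of the OTHER numbers (without index 0): gcd([12, 30, 30, 10]) = 2
New gcd = gcd(g_others, new_val) = gcd(2, 86) = 2

Answer: 2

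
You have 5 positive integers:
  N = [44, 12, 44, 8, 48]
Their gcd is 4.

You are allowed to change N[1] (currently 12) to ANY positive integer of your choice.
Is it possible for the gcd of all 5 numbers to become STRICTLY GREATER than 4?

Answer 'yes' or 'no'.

Answer: no

Derivation:
Current gcd = 4
gcd of all OTHER numbers (without N[1]=12): gcd([44, 44, 8, 48]) = 4
The new gcd after any change is gcd(4, new_value).
This can be at most 4.
Since 4 = old gcd 4, the gcd can only stay the same or decrease.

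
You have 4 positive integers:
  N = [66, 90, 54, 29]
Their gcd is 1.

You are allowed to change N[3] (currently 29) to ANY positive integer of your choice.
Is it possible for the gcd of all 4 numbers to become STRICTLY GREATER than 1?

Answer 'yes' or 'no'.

Answer: yes

Derivation:
Current gcd = 1
gcd of all OTHER numbers (without N[3]=29): gcd([66, 90, 54]) = 6
The new gcd after any change is gcd(6, new_value).
This can be at most 6.
Since 6 > old gcd 1, the gcd CAN increase (e.g., set N[3] = 6).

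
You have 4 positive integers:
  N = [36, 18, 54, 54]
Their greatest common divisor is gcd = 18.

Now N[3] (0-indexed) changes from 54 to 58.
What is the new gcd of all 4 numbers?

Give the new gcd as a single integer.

Answer: 2

Derivation:
Numbers: [36, 18, 54, 54], gcd = 18
Change: index 3, 54 -> 58
gcd of the OTHER numbers (without index 3): gcd([36, 18, 54]) = 18
New gcd = gcd(g_others, new_val) = gcd(18, 58) = 2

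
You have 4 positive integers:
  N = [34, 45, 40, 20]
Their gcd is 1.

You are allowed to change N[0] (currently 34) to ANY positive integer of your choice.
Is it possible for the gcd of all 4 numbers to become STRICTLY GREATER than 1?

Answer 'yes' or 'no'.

Answer: yes

Derivation:
Current gcd = 1
gcd of all OTHER numbers (without N[0]=34): gcd([45, 40, 20]) = 5
The new gcd after any change is gcd(5, new_value).
This can be at most 5.
Since 5 > old gcd 1, the gcd CAN increase (e.g., set N[0] = 5).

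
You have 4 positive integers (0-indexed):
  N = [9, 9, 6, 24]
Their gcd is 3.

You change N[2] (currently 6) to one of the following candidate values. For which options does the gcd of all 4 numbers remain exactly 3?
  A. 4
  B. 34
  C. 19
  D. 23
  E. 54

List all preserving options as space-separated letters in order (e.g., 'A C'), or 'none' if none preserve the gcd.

Answer: E

Derivation:
Old gcd = 3; gcd of others (without N[2]) = 3
New gcd for candidate v: gcd(3, v). Preserves old gcd iff gcd(3, v) = 3.
  Option A: v=4, gcd(3,4)=1 -> changes
  Option B: v=34, gcd(3,34)=1 -> changes
  Option C: v=19, gcd(3,19)=1 -> changes
  Option D: v=23, gcd(3,23)=1 -> changes
  Option E: v=54, gcd(3,54)=3 -> preserves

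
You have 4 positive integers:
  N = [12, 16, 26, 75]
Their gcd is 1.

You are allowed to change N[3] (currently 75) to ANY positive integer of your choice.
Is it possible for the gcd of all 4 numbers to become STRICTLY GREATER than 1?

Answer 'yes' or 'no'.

Answer: yes

Derivation:
Current gcd = 1
gcd of all OTHER numbers (without N[3]=75): gcd([12, 16, 26]) = 2
The new gcd after any change is gcd(2, new_value).
This can be at most 2.
Since 2 > old gcd 1, the gcd CAN increase (e.g., set N[3] = 2).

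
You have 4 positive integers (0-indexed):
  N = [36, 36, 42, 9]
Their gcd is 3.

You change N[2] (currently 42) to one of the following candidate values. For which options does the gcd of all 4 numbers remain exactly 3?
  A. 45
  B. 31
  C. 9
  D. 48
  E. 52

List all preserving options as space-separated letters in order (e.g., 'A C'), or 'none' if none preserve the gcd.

Old gcd = 3; gcd of others (without N[2]) = 9
New gcd for candidate v: gcd(9, v). Preserves old gcd iff gcd(9, v) = 3.
  Option A: v=45, gcd(9,45)=9 -> changes
  Option B: v=31, gcd(9,31)=1 -> changes
  Option C: v=9, gcd(9,9)=9 -> changes
  Option D: v=48, gcd(9,48)=3 -> preserves
  Option E: v=52, gcd(9,52)=1 -> changes

Answer: D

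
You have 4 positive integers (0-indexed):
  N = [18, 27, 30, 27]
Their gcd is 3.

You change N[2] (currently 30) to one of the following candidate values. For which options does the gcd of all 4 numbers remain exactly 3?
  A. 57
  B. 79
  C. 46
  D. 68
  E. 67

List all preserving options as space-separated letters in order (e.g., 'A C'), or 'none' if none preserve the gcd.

Answer: A

Derivation:
Old gcd = 3; gcd of others (without N[2]) = 9
New gcd for candidate v: gcd(9, v). Preserves old gcd iff gcd(9, v) = 3.
  Option A: v=57, gcd(9,57)=3 -> preserves
  Option B: v=79, gcd(9,79)=1 -> changes
  Option C: v=46, gcd(9,46)=1 -> changes
  Option D: v=68, gcd(9,68)=1 -> changes
  Option E: v=67, gcd(9,67)=1 -> changes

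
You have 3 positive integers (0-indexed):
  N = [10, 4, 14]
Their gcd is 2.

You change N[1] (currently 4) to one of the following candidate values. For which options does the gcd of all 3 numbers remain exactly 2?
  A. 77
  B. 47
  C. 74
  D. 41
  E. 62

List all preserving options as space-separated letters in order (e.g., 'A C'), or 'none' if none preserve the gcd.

Old gcd = 2; gcd of others (without N[1]) = 2
New gcd for candidate v: gcd(2, v). Preserves old gcd iff gcd(2, v) = 2.
  Option A: v=77, gcd(2,77)=1 -> changes
  Option B: v=47, gcd(2,47)=1 -> changes
  Option C: v=74, gcd(2,74)=2 -> preserves
  Option D: v=41, gcd(2,41)=1 -> changes
  Option E: v=62, gcd(2,62)=2 -> preserves

Answer: C E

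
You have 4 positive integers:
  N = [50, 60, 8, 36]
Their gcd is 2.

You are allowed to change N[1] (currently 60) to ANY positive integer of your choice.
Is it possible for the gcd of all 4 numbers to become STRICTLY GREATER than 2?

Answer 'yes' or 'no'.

Answer: no

Derivation:
Current gcd = 2
gcd of all OTHER numbers (without N[1]=60): gcd([50, 8, 36]) = 2
The new gcd after any change is gcd(2, new_value).
This can be at most 2.
Since 2 = old gcd 2, the gcd can only stay the same or decrease.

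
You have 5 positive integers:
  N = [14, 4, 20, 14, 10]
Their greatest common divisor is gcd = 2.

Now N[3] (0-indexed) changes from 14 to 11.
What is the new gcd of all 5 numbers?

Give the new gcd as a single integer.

Answer: 1

Derivation:
Numbers: [14, 4, 20, 14, 10], gcd = 2
Change: index 3, 14 -> 11
gcd of the OTHER numbers (without index 3): gcd([14, 4, 20, 10]) = 2
New gcd = gcd(g_others, new_val) = gcd(2, 11) = 1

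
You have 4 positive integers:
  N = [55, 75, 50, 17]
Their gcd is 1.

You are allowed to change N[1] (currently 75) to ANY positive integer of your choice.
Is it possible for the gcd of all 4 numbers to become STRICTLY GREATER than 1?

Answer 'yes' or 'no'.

Answer: no

Derivation:
Current gcd = 1
gcd of all OTHER numbers (without N[1]=75): gcd([55, 50, 17]) = 1
The new gcd after any change is gcd(1, new_value).
This can be at most 1.
Since 1 = old gcd 1, the gcd can only stay the same or decrease.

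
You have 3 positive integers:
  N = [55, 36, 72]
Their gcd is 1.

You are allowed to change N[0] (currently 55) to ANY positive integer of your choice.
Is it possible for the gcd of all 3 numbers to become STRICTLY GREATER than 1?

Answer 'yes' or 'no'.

Current gcd = 1
gcd of all OTHER numbers (without N[0]=55): gcd([36, 72]) = 36
The new gcd after any change is gcd(36, new_value).
This can be at most 36.
Since 36 > old gcd 1, the gcd CAN increase (e.g., set N[0] = 36).

Answer: yes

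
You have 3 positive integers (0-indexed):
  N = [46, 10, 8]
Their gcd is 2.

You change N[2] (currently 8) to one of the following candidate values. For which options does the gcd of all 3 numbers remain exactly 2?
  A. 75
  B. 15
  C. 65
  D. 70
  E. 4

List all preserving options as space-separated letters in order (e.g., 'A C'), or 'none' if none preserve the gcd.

Old gcd = 2; gcd of others (without N[2]) = 2
New gcd for candidate v: gcd(2, v). Preserves old gcd iff gcd(2, v) = 2.
  Option A: v=75, gcd(2,75)=1 -> changes
  Option B: v=15, gcd(2,15)=1 -> changes
  Option C: v=65, gcd(2,65)=1 -> changes
  Option D: v=70, gcd(2,70)=2 -> preserves
  Option E: v=4, gcd(2,4)=2 -> preserves

Answer: D E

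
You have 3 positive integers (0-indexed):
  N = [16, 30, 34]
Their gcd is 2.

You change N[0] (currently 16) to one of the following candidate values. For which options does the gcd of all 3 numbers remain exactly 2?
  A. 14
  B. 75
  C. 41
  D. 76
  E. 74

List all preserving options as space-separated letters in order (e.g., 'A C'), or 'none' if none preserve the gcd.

Old gcd = 2; gcd of others (without N[0]) = 2
New gcd for candidate v: gcd(2, v). Preserves old gcd iff gcd(2, v) = 2.
  Option A: v=14, gcd(2,14)=2 -> preserves
  Option B: v=75, gcd(2,75)=1 -> changes
  Option C: v=41, gcd(2,41)=1 -> changes
  Option D: v=76, gcd(2,76)=2 -> preserves
  Option E: v=74, gcd(2,74)=2 -> preserves

Answer: A D E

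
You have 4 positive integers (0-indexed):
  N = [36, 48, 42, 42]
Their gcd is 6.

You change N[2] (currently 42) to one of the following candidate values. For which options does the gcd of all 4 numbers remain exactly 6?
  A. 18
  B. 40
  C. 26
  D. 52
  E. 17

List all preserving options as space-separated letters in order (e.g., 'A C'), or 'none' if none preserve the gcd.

Old gcd = 6; gcd of others (without N[2]) = 6
New gcd for candidate v: gcd(6, v). Preserves old gcd iff gcd(6, v) = 6.
  Option A: v=18, gcd(6,18)=6 -> preserves
  Option B: v=40, gcd(6,40)=2 -> changes
  Option C: v=26, gcd(6,26)=2 -> changes
  Option D: v=52, gcd(6,52)=2 -> changes
  Option E: v=17, gcd(6,17)=1 -> changes

Answer: A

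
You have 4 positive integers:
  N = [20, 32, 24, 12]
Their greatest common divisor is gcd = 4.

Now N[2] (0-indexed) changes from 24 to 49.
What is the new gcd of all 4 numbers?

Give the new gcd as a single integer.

Answer: 1

Derivation:
Numbers: [20, 32, 24, 12], gcd = 4
Change: index 2, 24 -> 49
gcd of the OTHER numbers (without index 2): gcd([20, 32, 12]) = 4
New gcd = gcd(g_others, new_val) = gcd(4, 49) = 1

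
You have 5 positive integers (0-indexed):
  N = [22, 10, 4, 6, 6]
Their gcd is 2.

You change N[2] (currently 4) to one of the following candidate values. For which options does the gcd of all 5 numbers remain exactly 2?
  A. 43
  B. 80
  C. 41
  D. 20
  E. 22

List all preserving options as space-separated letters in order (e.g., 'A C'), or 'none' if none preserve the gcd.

Old gcd = 2; gcd of others (without N[2]) = 2
New gcd for candidate v: gcd(2, v). Preserves old gcd iff gcd(2, v) = 2.
  Option A: v=43, gcd(2,43)=1 -> changes
  Option B: v=80, gcd(2,80)=2 -> preserves
  Option C: v=41, gcd(2,41)=1 -> changes
  Option D: v=20, gcd(2,20)=2 -> preserves
  Option E: v=22, gcd(2,22)=2 -> preserves

Answer: B D E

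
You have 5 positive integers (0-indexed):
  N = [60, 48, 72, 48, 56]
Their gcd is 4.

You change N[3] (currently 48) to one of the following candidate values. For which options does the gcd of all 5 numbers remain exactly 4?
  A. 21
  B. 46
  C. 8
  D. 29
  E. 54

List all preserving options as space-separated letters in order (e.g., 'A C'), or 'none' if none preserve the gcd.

Answer: C

Derivation:
Old gcd = 4; gcd of others (without N[3]) = 4
New gcd for candidate v: gcd(4, v). Preserves old gcd iff gcd(4, v) = 4.
  Option A: v=21, gcd(4,21)=1 -> changes
  Option B: v=46, gcd(4,46)=2 -> changes
  Option C: v=8, gcd(4,8)=4 -> preserves
  Option D: v=29, gcd(4,29)=1 -> changes
  Option E: v=54, gcd(4,54)=2 -> changes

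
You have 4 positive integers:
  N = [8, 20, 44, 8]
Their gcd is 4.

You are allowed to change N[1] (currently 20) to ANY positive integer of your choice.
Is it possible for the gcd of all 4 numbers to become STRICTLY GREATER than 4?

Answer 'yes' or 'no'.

Current gcd = 4
gcd of all OTHER numbers (without N[1]=20): gcd([8, 44, 8]) = 4
The new gcd after any change is gcd(4, new_value).
This can be at most 4.
Since 4 = old gcd 4, the gcd can only stay the same or decrease.

Answer: no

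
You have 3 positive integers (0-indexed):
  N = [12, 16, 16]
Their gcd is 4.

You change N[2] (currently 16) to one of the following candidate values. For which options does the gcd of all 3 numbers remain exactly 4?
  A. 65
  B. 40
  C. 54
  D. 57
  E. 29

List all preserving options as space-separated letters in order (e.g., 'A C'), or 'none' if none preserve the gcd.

Answer: B

Derivation:
Old gcd = 4; gcd of others (without N[2]) = 4
New gcd for candidate v: gcd(4, v). Preserves old gcd iff gcd(4, v) = 4.
  Option A: v=65, gcd(4,65)=1 -> changes
  Option B: v=40, gcd(4,40)=4 -> preserves
  Option C: v=54, gcd(4,54)=2 -> changes
  Option D: v=57, gcd(4,57)=1 -> changes
  Option E: v=29, gcd(4,29)=1 -> changes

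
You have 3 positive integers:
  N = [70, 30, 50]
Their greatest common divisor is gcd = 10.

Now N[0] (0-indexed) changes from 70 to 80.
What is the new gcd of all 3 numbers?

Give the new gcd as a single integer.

Answer: 10

Derivation:
Numbers: [70, 30, 50], gcd = 10
Change: index 0, 70 -> 80
gcd of the OTHER numbers (without index 0): gcd([30, 50]) = 10
New gcd = gcd(g_others, new_val) = gcd(10, 80) = 10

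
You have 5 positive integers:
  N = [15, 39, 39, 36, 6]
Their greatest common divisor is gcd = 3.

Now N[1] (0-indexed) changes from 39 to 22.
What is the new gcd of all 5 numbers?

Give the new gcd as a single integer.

Answer: 1

Derivation:
Numbers: [15, 39, 39, 36, 6], gcd = 3
Change: index 1, 39 -> 22
gcd of the OTHER numbers (without index 1): gcd([15, 39, 36, 6]) = 3
New gcd = gcd(g_others, new_val) = gcd(3, 22) = 1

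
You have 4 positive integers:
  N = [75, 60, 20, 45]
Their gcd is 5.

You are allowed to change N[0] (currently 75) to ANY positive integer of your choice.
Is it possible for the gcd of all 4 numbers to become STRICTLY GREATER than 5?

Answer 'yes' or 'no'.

Answer: no

Derivation:
Current gcd = 5
gcd of all OTHER numbers (without N[0]=75): gcd([60, 20, 45]) = 5
The new gcd after any change is gcd(5, new_value).
This can be at most 5.
Since 5 = old gcd 5, the gcd can only stay the same or decrease.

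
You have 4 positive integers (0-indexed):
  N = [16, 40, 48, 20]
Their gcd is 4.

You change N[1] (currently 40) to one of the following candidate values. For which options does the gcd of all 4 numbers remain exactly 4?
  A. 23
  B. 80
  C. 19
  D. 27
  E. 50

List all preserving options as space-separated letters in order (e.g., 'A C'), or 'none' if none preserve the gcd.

Answer: B

Derivation:
Old gcd = 4; gcd of others (without N[1]) = 4
New gcd for candidate v: gcd(4, v). Preserves old gcd iff gcd(4, v) = 4.
  Option A: v=23, gcd(4,23)=1 -> changes
  Option B: v=80, gcd(4,80)=4 -> preserves
  Option C: v=19, gcd(4,19)=1 -> changes
  Option D: v=27, gcd(4,27)=1 -> changes
  Option E: v=50, gcd(4,50)=2 -> changes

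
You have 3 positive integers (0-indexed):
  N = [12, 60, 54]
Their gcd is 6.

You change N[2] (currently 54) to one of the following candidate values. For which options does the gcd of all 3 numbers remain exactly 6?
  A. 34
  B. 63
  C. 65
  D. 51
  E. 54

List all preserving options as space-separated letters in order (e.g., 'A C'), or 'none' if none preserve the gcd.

Old gcd = 6; gcd of others (without N[2]) = 12
New gcd for candidate v: gcd(12, v). Preserves old gcd iff gcd(12, v) = 6.
  Option A: v=34, gcd(12,34)=2 -> changes
  Option B: v=63, gcd(12,63)=3 -> changes
  Option C: v=65, gcd(12,65)=1 -> changes
  Option D: v=51, gcd(12,51)=3 -> changes
  Option E: v=54, gcd(12,54)=6 -> preserves

Answer: E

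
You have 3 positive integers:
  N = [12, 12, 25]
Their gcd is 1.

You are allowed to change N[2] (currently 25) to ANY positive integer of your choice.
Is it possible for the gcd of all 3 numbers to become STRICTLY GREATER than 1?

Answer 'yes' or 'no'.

Current gcd = 1
gcd of all OTHER numbers (without N[2]=25): gcd([12, 12]) = 12
The new gcd after any change is gcd(12, new_value).
This can be at most 12.
Since 12 > old gcd 1, the gcd CAN increase (e.g., set N[2] = 12).

Answer: yes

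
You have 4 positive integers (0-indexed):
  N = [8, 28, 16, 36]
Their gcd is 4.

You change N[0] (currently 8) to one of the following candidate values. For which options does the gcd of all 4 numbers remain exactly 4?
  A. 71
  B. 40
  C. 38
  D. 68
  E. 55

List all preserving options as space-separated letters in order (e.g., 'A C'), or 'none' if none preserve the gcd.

Answer: B D

Derivation:
Old gcd = 4; gcd of others (without N[0]) = 4
New gcd for candidate v: gcd(4, v). Preserves old gcd iff gcd(4, v) = 4.
  Option A: v=71, gcd(4,71)=1 -> changes
  Option B: v=40, gcd(4,40)=4 -> preserves
  Option C: v=38, gcd(4,38)=2 -> changes
  Option D: v=68, gcd(4,68)=4 -> preserves
  Option E: v=55, gcd(4,55)=1 -> changes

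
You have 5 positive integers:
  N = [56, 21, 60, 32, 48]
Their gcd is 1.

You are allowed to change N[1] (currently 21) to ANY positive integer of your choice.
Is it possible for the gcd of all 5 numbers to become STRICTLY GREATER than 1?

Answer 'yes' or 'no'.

Answer: yes

Derivation:
Current gcd = 1
gcd of all OTHER numbers (without N[1]=21): gcd([56, 60, 32, 48]) = 4
The new gcd after any change is gcd(4, new_value).
This can be at most 4.
Since 4 > old gcd 1, the gcd CAN increase (e.g., set N[1] = 4).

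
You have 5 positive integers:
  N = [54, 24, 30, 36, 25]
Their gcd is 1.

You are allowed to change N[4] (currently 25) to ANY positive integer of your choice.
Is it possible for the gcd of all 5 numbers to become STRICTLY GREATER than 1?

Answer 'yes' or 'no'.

Answer: yes

Derivation:
Current gcd = 1
gcd of all OTHER numbers (without N[4]=25): gcd([54, 24, 30, 36]) = 6
The new gcd after any change is gcd(6, new_value).
This can be at most 6.
Since 6 > old gcd 1, the gcd CAN increase (e.g., set N[4] = 6).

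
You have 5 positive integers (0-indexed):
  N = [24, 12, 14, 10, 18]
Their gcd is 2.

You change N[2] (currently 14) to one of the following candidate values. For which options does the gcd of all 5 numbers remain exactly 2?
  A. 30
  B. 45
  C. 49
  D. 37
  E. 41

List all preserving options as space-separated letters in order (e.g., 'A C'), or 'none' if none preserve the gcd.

Answer: A

Derivation:
Old gcd = 2; gcd of others (without N[2]) = 2
New gcd for candidate v: gcd(2, v). Preserves old gcd iff gcd(2, v) = 2.
  Option A: v=30, gcd(2,30)=2 -> preserves
  Option B: v=45, gcd(2,45)=1 -> changes
  Option C: v=49, gcd(2,49)=1 -> changes
  Option D: v=37, gcd(2,37)=1 -> changes
  Option E: v=41, gcd(2,41)=1 -> changes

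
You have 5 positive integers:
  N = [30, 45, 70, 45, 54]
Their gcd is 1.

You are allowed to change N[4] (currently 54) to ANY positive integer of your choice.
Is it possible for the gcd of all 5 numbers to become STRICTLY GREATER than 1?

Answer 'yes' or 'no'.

Current gcd = 1
gcd of all OTHER numbers (without N[4]=54): gcd([30, 45, 70, 45]) = 5
The new gcd after any change is gcd(5, new_value).
This can be at most 5.
Since 5 > old gcd 1, the gcd CAN increase (e.g., set N[4] = 5).

Answer: yes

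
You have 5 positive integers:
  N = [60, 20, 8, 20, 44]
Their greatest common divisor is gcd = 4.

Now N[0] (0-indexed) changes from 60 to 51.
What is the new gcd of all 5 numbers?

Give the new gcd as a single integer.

Numbers: [60, 20, 8, 20, 44], gcd = 4
Change: index 0, 60 -> 51
gcd of the OTHER numbers (without index 0): gcd([20, 8, 20, 44]) = 4
New gcd = gcd(g_others, new_val) = gcd(4, 51) = 1

Answer: 1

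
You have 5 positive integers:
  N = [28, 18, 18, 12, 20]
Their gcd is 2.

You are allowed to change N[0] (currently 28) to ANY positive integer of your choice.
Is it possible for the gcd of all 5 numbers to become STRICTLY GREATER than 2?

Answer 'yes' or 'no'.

Answer: no

Derivation:
Current gcd = 2
gcd of all OTHER numbers (without N[0]=28): gcd([18, 18, 12, 20]) = 2
The new gcd after any change is gcd(2, new_value).
This can be at most 2.
Since 2 = old gcd 2, the gcd can only stay the same or decrease.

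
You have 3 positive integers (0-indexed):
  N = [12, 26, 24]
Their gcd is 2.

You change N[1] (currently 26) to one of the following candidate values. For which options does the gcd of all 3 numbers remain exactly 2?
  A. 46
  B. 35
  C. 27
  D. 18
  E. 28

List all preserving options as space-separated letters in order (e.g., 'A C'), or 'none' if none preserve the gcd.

Answer: A

Derivation:
Old gcd = 2; gcd of others (without N[1]) = 12
New gcd for candidate v: gcd(12, v). Preserves old gcd iff gcd(12, v) = 2.
  Option A: v=46, gcd(12,46)=2 -> preserves
  Option B: v=35, gcd(12,35)=1 -> changes
  Option C: v=27, gcd(12,27)=3 -> changes
  Option D: v=18, gcd(12,18)=6 -> changes
  Option E: v=28, gcd(12,28)=4 -> changes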